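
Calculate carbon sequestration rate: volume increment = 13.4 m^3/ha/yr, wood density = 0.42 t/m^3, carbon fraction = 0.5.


C = 13.4 * 0.42 * 0.5 = 2.814 ≈ 2.81 t C/ha/yr

2.81 t C/ha/yr


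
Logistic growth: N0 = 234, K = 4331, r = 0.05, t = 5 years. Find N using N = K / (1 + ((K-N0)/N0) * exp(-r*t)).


(K - N0)/N0 = (4331 - 234)/234 = 4097/234 = 17.5085
r*t = 0.05 * 5 = 0.25; exp(-0.25) = 0.778801
17.5085 * 0.778801 = 13.6356
1 + 13.6356 = 14.6356
N = 4331 / 14.6356 = 295.922 ≈ 296

296


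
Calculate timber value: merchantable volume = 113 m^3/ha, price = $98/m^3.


Value = 113 * 98 = $11074/ha

$11074/ha


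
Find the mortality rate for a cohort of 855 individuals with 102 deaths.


Mortality rate = 102 / 855 = 0.119298 ≈ 0.1193

0.1193


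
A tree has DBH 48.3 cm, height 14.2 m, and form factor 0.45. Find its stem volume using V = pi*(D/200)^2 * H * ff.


(D/200)^2 = (48.3/200)^2 = 0.2415^2 = 0.05832225
BA = 3.141593 * 0.05832225 = 0.183225 m^2
V = 0.183225 * 14.2 * 0.45 = 1.17081 ≈ 1.171 m^3

1.171 m^3


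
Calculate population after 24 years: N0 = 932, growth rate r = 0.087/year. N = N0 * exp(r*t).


r*t = 0.087 * 24 = 2.088
exp(2.088) = 8.06876
N = 932 * 8.06876 = 7520.08 ≈ 7520

7520


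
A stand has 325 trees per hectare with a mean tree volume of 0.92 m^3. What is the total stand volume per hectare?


V_stand = 325 * 0.92 = 299.0 m^3/ha

299.0 m^3/ha


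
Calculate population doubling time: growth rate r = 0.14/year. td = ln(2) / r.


td = ln(2) / 0.14 = 0.693147 / 0.14 = 4.95105 ≈ 5.0 years

5.0 years


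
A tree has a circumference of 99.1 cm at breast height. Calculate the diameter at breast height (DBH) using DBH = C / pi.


DBH = C / pi = 99.1 / 3.141593 = 31.5445 ≈ 31.54 cm

31.54 cm


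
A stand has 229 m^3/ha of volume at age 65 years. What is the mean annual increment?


MAI = 229 / 65 = 3.5231 ≈ 3.52 m^3/ha/yr

3.52 m^3/ha/yr


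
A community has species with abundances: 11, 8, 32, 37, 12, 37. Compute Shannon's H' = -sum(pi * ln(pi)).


Total N = 11 + 8 + 32 + 37 + 12 + 37 = 137
Per-species terms:
  p = 11/137 = 0.080292; ln(p) = -2.522085; p*ln(p) = 0.080292 * (-2.522085) = -0.202503
  p = 8/137 = 0.058394; ln(p) = -2.840542; p*ln(p) = 0.058394 * (-2.840542) = -0.165871
  p = 32/137 = 0.233577; ln(p) = -1.454243; p*ln(p) = 0.233577 * (-1.454243) = -0.339678
  p = 37/137 = 0.270073; ln(p) = -1.309063; p*ln(p) = 0.270073 * (-1.309063) = -0.353543
  p = 12/137 = 0.087591; ln(p) = -2.435077; p*ln(p) = 0.087591 * (-2.435077) = -0.213291
  p = 37/137 = 0.270073; ln(p) = -1.309063; p*ln(p) = 0.270073 * (-1.309063) = -0.353543
sum(p*ln(p)) = (-0.202503) + (-0.165871) + (-0.339678) + (-0.353543) + (-0.213291) + (-0.353543) = -1.628429
H' = -(-1.628429) = 1.628429 ≈ 1.6284

1.6284


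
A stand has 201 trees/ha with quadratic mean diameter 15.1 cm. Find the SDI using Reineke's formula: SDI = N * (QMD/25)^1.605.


QMD/25 = 15.1/25 = 0.604
(0.604)^1.605 = exp(1.605 * ln(0.604)) = exp(1.605 * (-0.504181)) = exp(-0.809211) = 0.445209
SDI = 201 * 0.445209 = 89.4870 ≈ 89

89


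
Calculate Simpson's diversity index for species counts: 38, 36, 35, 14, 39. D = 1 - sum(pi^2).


Total N = 38 + 36 + 35 + 14 + 39 = 162
Per-species terms:
  p = 38/162 = 0.234568; p^2 = 0.234568^2 = 0.055022
  p = 36/162 = 0.222222; p^2 = 0.222222^2 = 0.049383
  p = 35/162 = 0.216049; p^2 = 0.216049^2 = 0.046677
  p = 14/162 = 0.086420; p^2 = 0.086420^2 = 0.007468
  p = 39/162 = 0.240741; p^2 = 0.240741^2 = 0.057956
sum(p^2) = 0.055022 + 0.049383 + 0.046677 + 0.007468 + 0.057956 = 0.216506
D = 1 - 0.216506 = 0.783494 ≈ 0.7835

0.7835


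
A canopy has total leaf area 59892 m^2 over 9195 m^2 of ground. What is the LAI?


LAI = 59892 / 9195 = 6.5135 ≈ 6.51

6.51


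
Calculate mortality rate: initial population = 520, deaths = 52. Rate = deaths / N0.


Mortality rate = 52 / 520 = 0.1000

0.1000


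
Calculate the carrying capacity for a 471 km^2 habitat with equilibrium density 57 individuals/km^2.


K = 57 * 471 = 26847 individuals

26847 individuals


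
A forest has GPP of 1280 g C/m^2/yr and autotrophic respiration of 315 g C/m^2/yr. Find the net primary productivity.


NPP = GPP - Ra = 1280 - 315 = 965 g C/m^2/yr

965 g C/m^2/yr


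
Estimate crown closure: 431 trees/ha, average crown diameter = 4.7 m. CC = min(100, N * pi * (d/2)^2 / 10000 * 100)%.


(d/2)^2 = (4.7/2)^2 = 2.35^2 = 5.5225
Crown area = 3.141593 * 5.5225 = 17.3494 m^2
N * area / 10000 * 100 = 431 * 17.3494 / 10000 * 100 = 74.7759
CC = min(100, 74.7759) = 74.7759 ≈ 74.8%

74.8%


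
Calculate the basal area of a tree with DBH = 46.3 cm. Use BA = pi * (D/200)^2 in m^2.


D/200 = 46.3/200 = 0.2315 m
(D/200)^2 = 0.2315^2 = 0.05359225
BA = 3.141593 * 0.05359225 = 0.168365 ≈ 0.1684 m^2

0.1684 m^2


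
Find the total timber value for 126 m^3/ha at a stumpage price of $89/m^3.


Value = 126 * 89 = $11214/ha

$11214/ha


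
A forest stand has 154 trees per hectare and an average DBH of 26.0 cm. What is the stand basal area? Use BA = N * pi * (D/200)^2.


(D/200)^2 = (26.0/200)^2 = 0.13^2 = 0.0169
Individual BA = 3.141593 * 0.0169 = 0.0530929 m^2
Stand BA = 154 * 0.0530929 = 8.17631 ≈ 8.18 m^2/ha

8.18 m^2/ha


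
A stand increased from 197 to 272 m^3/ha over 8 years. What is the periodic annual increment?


PAI = (V2 - V1) / period = (272 - 197) / 8 = 75 / 8 = 9.3750 ≈ 9.38 m^3/ha/yr

9.38 m^3/ha/yr


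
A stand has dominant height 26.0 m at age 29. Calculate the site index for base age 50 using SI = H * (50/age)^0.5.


50/29 = 1.72414
(1.72414)^0.5 = 1.31307
SI = 26.0 * 1.31307 = 34.1398 ≈ 34.1 m

34.1 m


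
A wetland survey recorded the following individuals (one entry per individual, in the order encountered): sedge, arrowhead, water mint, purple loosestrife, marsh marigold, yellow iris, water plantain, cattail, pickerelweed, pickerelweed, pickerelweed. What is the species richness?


Total individuals logged = 11
Distinct species (count of individuals): sedge (1), arrowhead (1), water mint (1), purple loosestrife (1), marsh marigold (1), yellow iris (1), water plantain (1), cattail (1), pickerelweed (3)
Species richness = number of distinct species = 9

9


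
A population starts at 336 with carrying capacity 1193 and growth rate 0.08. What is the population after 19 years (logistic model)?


(K - N0)/N0 = (1193 - 336)/336 = 857/336 = 2.55060
r*t = 0.08 * 19 = 1.52; exp(-1.52) = 0.218712
2.55060 * 0.218712 = 0.557847
1 + 0.557847 = 1.55785
N = 1193 / 1.55785 = 765.799 ≈ 766

766


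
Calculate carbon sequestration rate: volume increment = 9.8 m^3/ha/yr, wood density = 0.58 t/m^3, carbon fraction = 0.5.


C = 9.8 * 0.58 * 0.5 = 2.842 ≈ 2.84 t C/ha/yr

2.84 t C/ha/yr


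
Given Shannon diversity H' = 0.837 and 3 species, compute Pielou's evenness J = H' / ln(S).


ln(3) = 1.09861
J = H' / ln(S) = 0.837 / 1.09861 = 0.761872 ≈ 0.7619

0.7619


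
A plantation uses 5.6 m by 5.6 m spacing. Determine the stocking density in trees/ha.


N = 10000 / 5.6^2 = 10000 / 31.36 = 318.878 ≈ 319 trees/ha

319 trees/ha


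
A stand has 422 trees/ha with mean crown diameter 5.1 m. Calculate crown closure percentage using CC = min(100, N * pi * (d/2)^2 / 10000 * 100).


(d/2)^2 = (5.1/2)^2 = 2.55^2 = 6.5025
Crown area = 3.141593 * 6.5025 = 20.4282 m^2
N * area / 10000 * 100 = 422 * 20.4282 / 10000 * 100 = 86.2070
CC = min(100, 86.2070) = 86.2070 ≈ 86.2%

86.2%


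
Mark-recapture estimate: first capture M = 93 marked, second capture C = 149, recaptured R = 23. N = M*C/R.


N = M * C / R = 93 * 149 / 23 = 13857 / 23 = 602.48 ≈ 602

602 individuals


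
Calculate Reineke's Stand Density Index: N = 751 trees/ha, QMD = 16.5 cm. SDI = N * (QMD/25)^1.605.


QMD/25 = 16.5/25 = 0.66
(0.66)^1.605 = exp(1.605 * ln(0.66)) = exp(1.605 * (-0.415515)) = exp(-0.666902) = 0.513296
SDI = 751 * 0.513296 = 385.485 ≈ 385

385


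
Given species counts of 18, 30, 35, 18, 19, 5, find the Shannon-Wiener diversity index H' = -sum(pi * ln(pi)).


Total N = 18 + 30 + 35 + 18 + 19 + 5 = 125
Per-species terms:
  p = 18/125 = 0.144000; ln(p) = -1.937942; p*ln(p) = 0.144000 * (-1.937942) = -0.279064
  p = 30/125 = 0.240000; ln(p) = -1.427116; p*ln(p) = 0.240000 * (-1.427116) = -0.342508
  p = 35/125 = 0.280000; ln(p) = -1.272966; p*ln(p) = 0.280000 * (-1.272966) = -0.356430
  p = 18/125 = 0.144000; ln(p) = -1.937942; p*ln(p) = 0.144000 * (-1.937942) = -0.279064
  p = 19/125 = 0.152000; ln(p) = -1.883875; p*ln(p) = 0.152000 * (-1.883875) = -0.286349
  p = 5/125 = 0.040000; ln(p) = -3.218876; p*ln(p) = 0.040000 * (-3.218876) = -0.128755
sum(p*ln(p)) = (-0.279064) + (-0.342508) + (-0.356430) + (-0.279064) + (-0.286349) + (-0.128755) = -1.672170
H' = -(-1.672170) = 1.672170 ≈ 1.6722

1.6722


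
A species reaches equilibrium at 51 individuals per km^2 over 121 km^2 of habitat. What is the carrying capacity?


K = 51 * 121 = 6171 individuals

6171 individuals


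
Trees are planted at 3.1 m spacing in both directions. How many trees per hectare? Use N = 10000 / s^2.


N = 10000 / 3.1^2 = 10000 / 9.61 = 1040.58 ≈ 1041 trees/ha

1041 trees/ha


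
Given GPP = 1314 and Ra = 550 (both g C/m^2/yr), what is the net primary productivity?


NPP = GPP - Ra = 1314 - 550 = 764 g C/m^2/yr

764 g C/m^2/yr


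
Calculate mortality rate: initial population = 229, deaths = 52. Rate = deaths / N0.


Mortality rate = 52 / 229 = 0.227074 ≈ 0.2271

0.2271


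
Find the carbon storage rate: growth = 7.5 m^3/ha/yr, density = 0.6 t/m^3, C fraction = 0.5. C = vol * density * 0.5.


C = 7.5 * 0.6 * 0.5 = 2.25 t C/ha/yr

2.25 t C/ha/yr


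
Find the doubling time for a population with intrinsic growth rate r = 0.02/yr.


td = ln(2) / 0.02 = 0.693147 / 0.02 = 34.6574 ≈ 34.7 years

34.7 years


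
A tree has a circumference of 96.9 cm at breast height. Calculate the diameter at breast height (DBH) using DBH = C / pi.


DBH = C / pi = 96.9 / 3.141593 = 30.8442 ≈ 30.84 cm

30.84 cm


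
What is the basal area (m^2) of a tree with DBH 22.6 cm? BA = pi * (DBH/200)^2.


D/200 = 22.6/200 = 0.113 m
(D/200)^2 = 0.113^2 = 0.012769
BA = 3.141593 * 0.012769 = 0.0401150 ≈ 0.0401 m^2

0.0401 m^2


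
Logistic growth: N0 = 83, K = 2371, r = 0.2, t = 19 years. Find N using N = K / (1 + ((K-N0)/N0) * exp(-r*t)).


(K - N0)/N0 = (2371 - 83)/83 = 2288/83 = 27.5663
r*t = 0.2 * 19 = 3.8; exp(-3.8) = 0.0223708
27.5663 * 0.0223708 = 0.616680
1 + 0.616680 = 1.61668
N = 2371 / 1.61668 = 1466.59 ≈ 1467

1467


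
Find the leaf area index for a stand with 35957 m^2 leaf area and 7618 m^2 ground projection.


LAI = 35957 / 7618 = 4.7200 ≈ 4.72

4.72


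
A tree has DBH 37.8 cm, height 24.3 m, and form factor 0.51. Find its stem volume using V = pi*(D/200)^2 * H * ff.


(D/200)^2 = (37.8/200)^2 = 0.189^2 = 0.035721
BA = 3.141593 * 0.035721 = 0.112221 m^2
V = 0.112221 * 24.3 * 0.51 = 1.39075 ≈ 1.391 m^3

1.391 m^3


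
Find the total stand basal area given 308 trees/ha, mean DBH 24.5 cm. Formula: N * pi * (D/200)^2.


(D/200)^2 = (24.5/200)^2 = 0.1225^2 = 0.01500625
Individual BA = 3.141593 * 0.01500625 = 0.0471435 m^2
Stand BA = 308 * 0.0471435 = 14.5202 ≈ 14.52 m^2/ha

14.52 m^2/ha


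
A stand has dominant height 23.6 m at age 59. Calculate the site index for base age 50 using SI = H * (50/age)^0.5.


50/59 = 0.847458
(0.847458)^0.5 = 0.920575
SI = 23.6 * 0.920575 = 21.7256 ≈ 21.7 m

21.7 m


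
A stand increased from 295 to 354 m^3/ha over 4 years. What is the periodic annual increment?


PAI = (V2 - V1) / period = (354 - 295) / 4 = 59 / 4 = 14.75 m^3/ha/yr

14.75 m^3/ha/yr


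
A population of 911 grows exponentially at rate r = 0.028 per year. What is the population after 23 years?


r*t = 0.028 * 23 = 0.644
exp(0.644) = 1.90408
N = 911 * 1.90408 = 1734.62 ≈ 1735

1735


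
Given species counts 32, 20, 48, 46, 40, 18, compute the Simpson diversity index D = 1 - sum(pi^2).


Total N = 32 + 20 + 48 + 46 + 40 + 18 = 204
Per-species terms:
  p = 32/204 = 0.156863; p^2 = 0.156863^2 = 0.024606
  p = 20/204 = 0.098039; p^2 = 0.098039^2 = 0.009612
  p = 48/204 = 0.235294; p^2 = 0.235294^2 = 0.055363
  p = 46/204 = 0.225490; p^2 = 0.225490^2 = 0.050846
  p = 40/204 = 0.196078; p^2 = 0.196078^2 = 0.038447
  p = 18/204 = 0.088235; p^2 = 0.088235^2 = 0.007785
sum(p^2) = 0.024606 + 0.009612 + 0.055363 + 0.050846 + 0.038447 + 0.007785 = 0.186659
D = 1 - 0.186659 = 0.813341 ≈ 0.8133

0.8133


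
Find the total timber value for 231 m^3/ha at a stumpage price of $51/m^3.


Value = 231 * 51 = $11781/ha

$11781/ha


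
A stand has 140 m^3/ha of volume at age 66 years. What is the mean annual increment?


MAI = 140 / 66 = 2.1212 ≈ 2.12 m^3/ha/yr

2.12 m^3/ha/yr


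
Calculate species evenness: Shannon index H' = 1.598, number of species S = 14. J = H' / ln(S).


ln(14) = 2.63906
J = H' / ln(S) = 1.598 / 2.63906 = 0.605519 ≈ 0.6055

0.6055


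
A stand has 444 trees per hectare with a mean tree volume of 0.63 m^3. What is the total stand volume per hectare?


V_stand = 444 * 0.63 = 279.72 ≈ 279.7 m^3/ha

279.7 m^3/ha


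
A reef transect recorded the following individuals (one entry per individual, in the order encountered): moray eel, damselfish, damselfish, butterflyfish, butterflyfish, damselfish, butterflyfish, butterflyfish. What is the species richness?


Total individuals logged = 8
Distinct species (count of individuals): moray eel (1), damselfish (3), butterflyfish (4)
Species richness = number of distinct species = 3

3


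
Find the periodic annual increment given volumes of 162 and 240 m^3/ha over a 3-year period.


PAI = (V2 - V1) / period = (240 - 162) / 3 = 78 / 3 = 26.00 m^3/ha/yr

26.00 m^3/ha/yr


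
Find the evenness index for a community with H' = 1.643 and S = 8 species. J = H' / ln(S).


ln(8) = 2.07944
J = H' / ln(S) = 1.643 / 2.07944 = 0.790117 ≈ 0.7901

0.7901


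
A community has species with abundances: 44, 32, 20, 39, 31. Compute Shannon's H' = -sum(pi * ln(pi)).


Total N = 44 + 32 + 20 + 39 + 31 = 166
Per-species terms:
  p = 44/166 = 0.265060; ln(p) = -1.327799; p*ln(p) = 0.265060 * (-1.327799) = -0.351946
  p = 32/166 = 0.192771; ln(p) = -1.646252; p*ln(p) = 0.192771 * (-1.646252) = -0.317350
  p = 20/166 = 0.120482; ln(p) = -2.116255; p*ln(p) = 0.120482 * (-2.116255) = -0.254971
  p = 39/166 = 0.234940; ln(p) = -1.448425; p*ln(p) = 0.234940 * (-1.448425) = -0.340293
  p = 31/166 = 0.186747; ln(p) = -1.678001; p*ln(p) = 0.186747 * (-1.678001) = -0.313362
sum(p*ln(p)) = (-0.351946) + (-0.317350) + (-0.254971) + (-0.340293) + (-0.313362) = -1.577922
H' = -(-1.577922) = 1.577922 ≈ 1.5779

1.5779


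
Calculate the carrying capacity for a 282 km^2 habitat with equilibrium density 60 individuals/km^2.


K = 60 * 282 = 16920 individuals

16920 individuals


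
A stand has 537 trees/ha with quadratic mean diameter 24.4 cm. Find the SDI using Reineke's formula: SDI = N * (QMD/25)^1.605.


QMD/25 = 24.4/25 = 0.976
(0.976)^1.605 = exp(1.605 * ln(0.976)) = exp(1.605 * (-0.0242927)) = exp(-0.0389898) = 0.961761
SDI = 537 * 0.961761 = 516.466 ≈ 516

516


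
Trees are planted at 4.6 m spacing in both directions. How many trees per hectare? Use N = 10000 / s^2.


N = 10000 / 4.6^2 = 10000 / 21.16 = 472.590 ≈ 473 trees/ha

473 trees/ha


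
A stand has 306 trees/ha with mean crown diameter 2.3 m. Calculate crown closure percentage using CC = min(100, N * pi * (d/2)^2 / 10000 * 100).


(d/2)^2 = (2.3/2)^2 = 1.15^2 = 1.3225
Crown area = 3.141593 * 1.3225 = 4.15476 m^2
N * area / 10000 * 100 = 306 * 4.15476 / 10000 * 100 = 12.7136
CC = min(100, 12.7136) = 12.7136 ≈ 12.7%

12.7%


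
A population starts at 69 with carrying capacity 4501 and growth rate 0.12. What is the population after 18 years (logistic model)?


(K - N0)/N0 = (4501 - 69)/69 = 4432/69 = 64.2319
r*t = 0.12 * 18 = 2.16; exp(-2.16) = 0.115325
64.2319 * 0.115325 = 7.40754
1 + 7.40754 = 8.40754
N = 4501 / 8.40754 = 535.353 ≈ 535

535


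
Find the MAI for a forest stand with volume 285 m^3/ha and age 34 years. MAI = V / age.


MAI = 285 / 34 = 8.3824 ≈ 8.38 m^3/ha/yr

8.38 m^3/ha/yr


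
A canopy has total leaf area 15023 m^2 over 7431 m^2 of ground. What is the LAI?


LAI = 15023 / 7431 = 2.0217 ≈ 2.02

2.02


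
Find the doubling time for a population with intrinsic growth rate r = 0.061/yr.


td = ln(2) / 0.061 = 0.693147 / 0.061 = 11.3631 ≈ 11.4 years

11.4 years


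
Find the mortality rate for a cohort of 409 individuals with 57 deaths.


Mortality rate = 57 / 409 = 0.139364 ≈ 0.1394

0.1394


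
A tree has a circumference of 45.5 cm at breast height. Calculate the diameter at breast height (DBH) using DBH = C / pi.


DBH = C / pi = 45.5 / 3.141593 = 14.4831 ≈ 14.48 cm

14.48 cm


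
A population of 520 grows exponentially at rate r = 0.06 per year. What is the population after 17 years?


r*t = 0.06 * 17 = 1.02
exp(1.02) = 2.77319
N = 520 * 2.77319 = 1442.06 ≈ 1442

1442


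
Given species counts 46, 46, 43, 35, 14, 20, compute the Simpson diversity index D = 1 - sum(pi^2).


Total N = 46 + 46 + 43 + 35 + 14 + 20 = 204
Per-species terms:
  p = 46/204 = 0.225490; p^2 = 0.225490^2 = 0.050846
  p = 46/204 = 0.225490; p^2 = 0.225490^2 = 0.050846
  p = 43/204 = 0.210784; p^2 = 0.210784^2 = 0.044430
  p = 35/204 = 0.171569; p^2 = 0.171569^2 = 0.029436
  p = 14/204 = 0.068627; p^2 = 0.068627^2 = 0.004710
  p = 20/204 = 0.098039; p^2 = 0.098039^2 = 0.009612
sum(p^2) = 0.050846 + 0.050846 + 0.044430 + 0.029436 + 0.004710 + 0.009612 = 0.189880
D = 1 - 0.189880 = 0.810120 ≈ 0.8101

0.8101


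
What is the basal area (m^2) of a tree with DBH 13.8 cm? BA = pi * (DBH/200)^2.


D/200 = 13.8/200 = 0.069 m
(D/200)^2 = 0.069^2 = 0.004761
BA = 3.141593 * 0.004761 = 0.0149571 ≈ 0.0150 m^2

0.0150 m^2


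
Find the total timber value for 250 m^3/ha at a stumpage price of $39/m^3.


Value = 250 * 39 = $9750/ha

$9750/ha


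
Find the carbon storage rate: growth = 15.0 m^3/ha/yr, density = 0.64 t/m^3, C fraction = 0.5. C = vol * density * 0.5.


C = 15.0 * 0.64 * 0.5 = 4.80 t C/ha/yr

4.80 t C/ha/yr


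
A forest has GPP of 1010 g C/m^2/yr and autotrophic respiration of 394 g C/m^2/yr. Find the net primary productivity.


NPP = GPP - Ra = 1010 - 394 = 616 g C/m^2/yr

616 g C/m^2/yr


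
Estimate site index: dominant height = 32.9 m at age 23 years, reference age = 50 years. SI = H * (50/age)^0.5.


50/23 = 2.17391
(2.17391)^0.5 = 1.47442
SI = 32.9 * 1.47442 = 48.5084 ≈ 48.5 m

48.5 m


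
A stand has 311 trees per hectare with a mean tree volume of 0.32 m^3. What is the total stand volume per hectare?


V_stand = 311 * 0.32 = 99.52 ≈ 99.5 m^3/ha

99.5 m^3/ha


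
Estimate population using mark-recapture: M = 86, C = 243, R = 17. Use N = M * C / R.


N = M * C / R = 86 * 243 / 17 = 20898 / 17 = 1229.29 ≈ 1229

1229 individuals


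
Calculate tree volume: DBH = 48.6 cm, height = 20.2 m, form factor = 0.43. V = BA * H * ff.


(D/200)^2 = (48.6/200)^2 = 0.243^2 = 0.059049
BA = 3.141593 * 0.059049 = 0.185508 m^2
V = 0.185508 * 20.2 * 0.43 = 1.61132 ≈ 1.611 m^3

1.611 m^3


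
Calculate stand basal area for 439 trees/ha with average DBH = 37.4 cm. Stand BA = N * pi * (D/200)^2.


(D/200)^2 = (37.4/200)^2 = 0.187^2 = 0.034969
Individual BA = 3.141593 * 0.034969 = 0.109858 m^2
Stand BA = 439 * 0.109858 = 48.2277 ≈ 48.23 m^2/ha

48.23 m^2/ha


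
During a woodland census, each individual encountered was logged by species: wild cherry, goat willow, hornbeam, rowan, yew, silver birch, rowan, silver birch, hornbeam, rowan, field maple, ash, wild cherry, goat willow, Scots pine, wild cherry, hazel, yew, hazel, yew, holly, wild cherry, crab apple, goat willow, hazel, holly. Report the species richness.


Total individuals logged = 26
Distinct species (count of individuals): wild cherry (4), goat willow (3), hornbeam (2), rowan (3), yew (3), silver birch (2), field maple (1), ash (1), Scots pine (1), hazel (3), holly (2), crab apple (1)
Species richness = number of distinct species = 12

12


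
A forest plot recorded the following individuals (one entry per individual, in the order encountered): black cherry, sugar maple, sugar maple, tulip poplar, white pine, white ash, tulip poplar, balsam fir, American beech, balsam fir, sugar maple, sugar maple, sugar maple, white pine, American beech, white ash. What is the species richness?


Total individuals logged = 16
Distinct species (count of individuals): black cherry (1), sugar maple (5), tulip poplar (2), white pine (2), white ash (2), balsam fir (2), American beech (2)
Species richness = number of distinct species = 7

7


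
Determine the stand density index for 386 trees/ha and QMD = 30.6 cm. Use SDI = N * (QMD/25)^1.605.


QMD/25 = 30.6/25 = 1.224
(1.224)^1.605 = exp(1.605 * ln(1.224)) = exp(1.605 * 0.202124) = exp(0.324409) = 1.38321
SDI = 386 * 1.38321 = 533.919 ≈ 534

534


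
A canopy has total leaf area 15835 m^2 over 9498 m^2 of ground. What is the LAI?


LAI = 15835 / 9498 = 1.6672 ≈ 1.67

1.67


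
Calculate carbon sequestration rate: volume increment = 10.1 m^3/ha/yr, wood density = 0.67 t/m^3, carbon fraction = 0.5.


C = 10.1 * 0.67 * 0.5 = 3.3835 ≈ 3.38 t C/ha/yr

3.38 t C/ha/yr


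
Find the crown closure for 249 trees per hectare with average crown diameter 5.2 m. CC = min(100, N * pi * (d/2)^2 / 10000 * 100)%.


(d/2)^2 = (5.2/2)^2 = 2.6^2 = 6.76
Crown area = 3.141593 * 6.76 = 21.2372 m^2
N * area / 10000 * 100 = 249 * 21.2372 / 10000 * 100 = 52.8806
CC = min(100, 52.8806) = 52.8806 ≈ 52.9%

52.9%


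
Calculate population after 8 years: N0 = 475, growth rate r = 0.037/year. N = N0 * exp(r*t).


r*t = 0.037 * 8 = 0.296
exp(0.296) = 1.34447
N = 475 * 1.34447 = 638.623 ≈ 639

639


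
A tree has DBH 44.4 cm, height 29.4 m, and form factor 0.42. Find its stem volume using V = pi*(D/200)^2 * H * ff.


(D/200)^2 = (44.4/200)^2 = 0.222^2 = 0.049284
BA = 3.141593 * 0.049284 = 0.154830 m^2
V = 0.154830 * 29.4 * 0.42 = 1.91184 ≈ 1.912 m^3

1.912 m^3


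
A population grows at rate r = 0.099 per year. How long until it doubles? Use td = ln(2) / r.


td = ln(2) / 0.099 = 0.693147 / 0.099 = 7.00148 ≈ 7.0 years

7.0 years


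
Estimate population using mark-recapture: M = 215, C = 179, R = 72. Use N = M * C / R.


N = M * C / R = 215 * 179 / 72 = 38485 / 72 = 534.51 ≈ 535

535 individuals


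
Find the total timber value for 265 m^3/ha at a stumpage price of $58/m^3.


Value = 265 * 58 = $15370/ha

$15370/ha


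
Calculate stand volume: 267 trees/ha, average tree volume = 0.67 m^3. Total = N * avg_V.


V_stand = 267 * 0.67 = 178.89 ≈ 178.9 m^3/ha

178.9 m^3/ha


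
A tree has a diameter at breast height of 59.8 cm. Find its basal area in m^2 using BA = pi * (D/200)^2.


D/200 = 59.8/200 = 0.299 m
(D/200)^2 = 0.299^2 = 0.089401
BA = 3.141593 * 0.089401 = 0.280862 ≈ 0.2809 m^2

0.2809 m^2


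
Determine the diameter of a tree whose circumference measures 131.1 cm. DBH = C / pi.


DBH = C / pi = 131.1 / 3.141593 = 41.7304 ≈ 41.73 cm

41.73 cm


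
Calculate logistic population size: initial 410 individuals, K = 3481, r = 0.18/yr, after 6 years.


(K - N0)/N0 = (3481 - 410)/410 = 3071/410 = 7.49024
r*t = 0.18 * 6 = 1.08; exp(-1.08) = 0.339596
7.49024 * 0.339596 = 2.54366
1 + 2.54366 = 3.54366
N = 3481 / 3.54366 = 982.318 ≈ 982

982


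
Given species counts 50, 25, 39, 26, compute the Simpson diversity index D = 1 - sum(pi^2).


Total N = 50 + 25 + 39 + 26 = 140
Per-species terms:
  p = 50/140 = 0.357143; p^2 = 0.357143^2 = 0.127551
  p = 25/140 = 0.178571; p^2 = 0.178571^2 = 0.031888
  p = 39/140 = 0.278571; p^2 = 0.278571^2 = 0.077602
  p = 26/140 = 0.185714; p^2 = 0.185714^2 = 0.034490
sum(p^2) = 0.127551 + 0.031888 + 0.077602 + 0.034490 = 0.271531
D = 1 - 0.271531 = 0.728469 ≈ 0.7285

0.7285


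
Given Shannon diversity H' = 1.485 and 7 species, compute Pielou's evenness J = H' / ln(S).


ln(7) = 1.94591
J = H' / ln(S) = 1.485 / 1.94591 = 0.763139 ≈ 0.7631

0.7631


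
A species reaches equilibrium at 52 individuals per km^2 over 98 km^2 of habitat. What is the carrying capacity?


K = 52 * 98 = 5096 individuals

5096 individuals


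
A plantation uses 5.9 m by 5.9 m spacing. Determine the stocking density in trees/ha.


N = 10000 / 5.9^2 = 10000 / 34.81 = 287.274 ≈ 287 trees/ha

287 trees/ha


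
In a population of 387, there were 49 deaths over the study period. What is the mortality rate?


Mortality rate = 49 / 387 = 0.126615 ≈ 0.1266

0.1266


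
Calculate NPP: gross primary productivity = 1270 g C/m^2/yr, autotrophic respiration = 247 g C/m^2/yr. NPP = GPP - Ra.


NPP = GPP - Ra = 1270 - 247 = 1023 g C/m^2/yr

1023 g C/m^2/yr


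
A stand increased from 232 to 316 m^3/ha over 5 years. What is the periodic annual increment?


PAI = (V2 - V1) / period = (316 - 232) / 5 = 84 / 5 = 16.80 m^3/ha/yr

16.80 m^3/ha/yr


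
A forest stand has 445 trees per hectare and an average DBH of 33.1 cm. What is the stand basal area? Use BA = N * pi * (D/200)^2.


(D/200)^2 = (33.1/200)^2 = 0.1655^2 = 0.02739025
Individual BA = 3.141593 * 0.02739025 = 0.0860490 m^2
Stand BA = 445 * 0.0860490 = 38.2918 ≈ 38.29 m^2/ha

38.29 m^2/ha


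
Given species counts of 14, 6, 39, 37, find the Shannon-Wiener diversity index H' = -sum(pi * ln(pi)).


Total N = 14 + 6 + 39 + 37 = 96
Per-species terms:
  p = 14/96 = 0.145833; ln(p) = -1.925293; p*ln(p) = 0.145833 * (-1.925293) = -0.280771
  p = 6/96 = 0.062500; ln(p) = -2.772589; p*ln(p) = 0.062500 * (-2.772589) = -0.173287
  p = 39/96 = 0.406250; ln(p) = -0.900787; p*ln(p) = 0.406250 * (-0.900787) = -0.365945
  p = 37/96 = 0.385417; ln(p) = -0.953429; p*ln(p) = 0.385417 * (-0.953429) = -0.367468
sum(p*ln(p)) = (-0.280771) + (-0.173287) + (-0.365945) + (-0.367468) = -1.187471
H' = -(-1.187471) = 1.187471 ≈ 1.1875

1.1875


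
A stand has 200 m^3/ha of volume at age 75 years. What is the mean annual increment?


MAI = 200 / 75 = 2.6667 ≈ 2.67 m^3/ha/yr

2.67 m^3/ha/yr


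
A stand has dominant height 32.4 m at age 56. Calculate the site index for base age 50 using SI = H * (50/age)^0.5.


50/56 = 0.892857
(0.892857)^0.5 = 0.944911
SI = 32.4 * 0.944911 = 30.6151 ≈ 30.6 m

30.6 m


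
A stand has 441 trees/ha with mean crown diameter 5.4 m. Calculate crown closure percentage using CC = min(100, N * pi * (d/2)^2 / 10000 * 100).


(d/2)^2 = (5.4/2)^2 = 2.7^2 = 7.29
Crown area = 3.141593 * 7.29 = 22.9022 m^2
N * area / 10000 * 100 = 441 * 22.9022 / 10000 * 100 = 100.999
CC = min(100, 100.999) = 100%

100%


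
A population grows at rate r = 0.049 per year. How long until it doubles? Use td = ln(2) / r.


td = ln(2) / 0.049 = 0.693147 / 0.049 = 14.1459 ≈ 14.1 years

14.1 years


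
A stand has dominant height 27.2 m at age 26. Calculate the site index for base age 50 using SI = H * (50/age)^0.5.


50/26 = 1.92308
(1.92308)^0.5 = 1.38675
SI = 27.2 * 1.38675 = 37.7196 ≈ 37.7 m

37.7 m


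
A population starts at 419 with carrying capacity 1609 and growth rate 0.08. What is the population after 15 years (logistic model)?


(K - N0)/N0 = (1609 - 419)/419 = 1190/419 = 2.84010
r*t = 0.08 * 15 = 1.2; exp(-1.2) = 0.301194
2.84010 * 0.301194 = 0.855421
1 + 0.855421 = 1.85542
N = 1609 / 1.85542 = 867.189 ≈ 867

867


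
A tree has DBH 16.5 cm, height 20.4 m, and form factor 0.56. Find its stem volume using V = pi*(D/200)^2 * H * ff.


(D/200)^2 = (16.5/200)^2 = 0.0825^2 = 0.00680625
BA = 3.141593 * 0.00680625 = 0.0213825 m^2
V = 0.0213825 * 20.4 * 0.56 = 0.244274 ≈ 0.244 m^3

0.244 m^3


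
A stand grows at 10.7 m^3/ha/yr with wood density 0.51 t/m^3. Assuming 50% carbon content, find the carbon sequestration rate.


C = 10.7 * 0.51 * 0.5 = 2.7285 ≈ 2.73 t C/ha/yr

2.73 t C/ha/yr


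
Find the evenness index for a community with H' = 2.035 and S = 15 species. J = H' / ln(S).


ln(15) = 2.70805
J = H' / ln(S) = 2.035 / 2.70805 = 0.751463 ≈ 0.7515

0.7515


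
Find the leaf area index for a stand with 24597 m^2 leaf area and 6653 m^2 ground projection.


LAI = 24597 / 6653 = 3.6971 ≈ 3.70

3.70


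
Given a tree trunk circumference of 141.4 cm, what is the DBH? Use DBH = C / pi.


DBH = C / pi = 141.4 / 3.141593 = 45.0090 ≈ 45.01 cm

45.01 cm


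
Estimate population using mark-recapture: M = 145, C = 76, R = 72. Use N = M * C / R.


N = M * C / R = 145 * 76 / 72 = 11020 / 72 = 153.06 ≈ 153

153 individuals


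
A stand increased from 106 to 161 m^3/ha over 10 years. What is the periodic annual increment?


PAI = (V2 - V1) / period = (161 - 106) / 10 = 55 / 10 = 5.50 m^3/ha/yr

5.50 m^3/ha/yr


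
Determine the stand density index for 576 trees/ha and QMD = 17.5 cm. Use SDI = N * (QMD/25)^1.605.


QMD/25 = 17.5/25 = 0.7
(0.7)^1.605 = exp(1.605 * ln(0.7)) = exp(1.605 * (-0.356675)) = exp(-0.572463) = 0.564134
SDI = 576 * 0.564134 = 324.941 ≈ 325

325


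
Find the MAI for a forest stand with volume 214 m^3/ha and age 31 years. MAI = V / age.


MAI = 214 / 31 = 6.9032 ≈ 6.90 m^3/ha/yr

6.90 m^3/ha/yr


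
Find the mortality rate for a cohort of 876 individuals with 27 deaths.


Mortality rate = 27 / 876 = 0.030822 ≈ 0.0308

0.0308


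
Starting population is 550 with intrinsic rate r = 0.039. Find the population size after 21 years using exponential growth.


r*t = 0.039 * 21 = 0.819
exp(0.819) = 2.26823
N = 550 * 2.26823 = 1247.53 ≈ 1248

1248


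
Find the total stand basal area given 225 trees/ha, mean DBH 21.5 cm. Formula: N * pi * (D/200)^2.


(D/200)^2 = (21.5/200)^2 = 0.1075^2 = 0.01155625
Individual BA = 3.141593 * 0.01155625 = 0.0363050 m^2
Stand BA = 225 * 0.0363050 = 8.16863 ≈ 8.17 m^2/ha

8.17 m^2/ha


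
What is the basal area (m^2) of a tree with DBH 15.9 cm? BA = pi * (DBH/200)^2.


D/200 = 15.9/200 = 0.0795 m
(D/200)^2 = 0.0795^2 = 0.00632025
BA = 3.141593 * 0.00632025 = 0.0198557 ≈ 0.0199 m^2

0.0199 m^2


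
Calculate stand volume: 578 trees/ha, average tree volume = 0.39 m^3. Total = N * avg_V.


V_stand = 578 * 0.39 = 225.42 ≈ 225.4 m^3/ha

225.4 m^3/ha


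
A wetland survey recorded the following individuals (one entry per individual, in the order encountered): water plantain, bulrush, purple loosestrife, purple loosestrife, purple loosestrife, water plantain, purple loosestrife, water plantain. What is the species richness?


Total individuals logged = 8
Distinct species (count of individuals): water plantain (3), bulrush (1), purple loosestrife (4)
Species richness = number of distinct species = 3

3


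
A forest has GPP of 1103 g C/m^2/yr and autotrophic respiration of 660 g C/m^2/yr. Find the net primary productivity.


NPP = GPP - Ra = 1103 - 660 = 443 g C/m^2/yr

443 g C/m^2/yr


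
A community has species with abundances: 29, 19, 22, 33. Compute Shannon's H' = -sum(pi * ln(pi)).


Total N = 29 + 19 + 22 + 33 = 103
Per-species terms:
  p = 29/103 = 0.281553; ln(p) = -1.267435; p*ln(p) = 0.281553 * (-1.267435) = -0.356850
  p = 19/103 = 0.184466; ln(p) = -1.690290; p*ln(p) = 0.184466 * (-1.690290) = -0.311801
  p = 22/103 = 0.213592; ln(p) = -1.543688; p*ln(p) = 0.213592 * (-1.543688) = -0.329719
  p = 33/103 = 0.320388; ln(p) = -1.138223; p*ln(p) = 0.320388 * (-1.138223) = -0.364673
sum(p*ln(p)) = (-0.356850) + (-0.311801) + (-0.329719) + (-0.364673) = -1.363043
H' = -(-1.363043) = 1.363043 ≈ 1.3630

1.3630


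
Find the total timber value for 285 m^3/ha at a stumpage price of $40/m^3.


Value = 285 * 40 = $11400/ha

$11400/ha


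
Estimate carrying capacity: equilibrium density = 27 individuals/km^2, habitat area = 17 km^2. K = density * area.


K = 27 * 17 = 459 individuals

459 individuals


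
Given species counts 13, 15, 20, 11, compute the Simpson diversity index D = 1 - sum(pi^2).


Total N = 13 + 15 + 20 + 11 = 59
Per-species terms:
  p = 13/59 = 0.220339; p^2 = 0.220339^2 = 0.048549
  p = 15/59 = 0.254237; p^2 = 0.254237^2 = 0.064636
  p = 20/59 = 0.338983; p^2 = 0.338983^2 = 0.114909
  p = 11/59 = 0.186441; p^2 = 0.186441^2 = 0.034760
sum(p^2) = 0.048549 + 0.064636 + 0.114909 + 0.034760 = 0.262854
D = 1 - 0.262854 = 0.737146 ≈ 0.7371

0.7371


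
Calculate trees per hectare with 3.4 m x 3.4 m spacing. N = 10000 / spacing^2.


N = 10000 / 3.4^2 = 10000 / 11.56 = 865.052 ≈ 865 trees/ha

865 trees/ha


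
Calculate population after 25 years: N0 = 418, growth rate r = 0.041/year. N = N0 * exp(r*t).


r*t = 0.041 * 25 = 1.025
exp(1.025) = 2.78710
N = 418 * 2.78710 = 1165.01 ≈ 1165

1165


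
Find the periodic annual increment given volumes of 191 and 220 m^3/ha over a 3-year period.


PAI = (V2 - V1) / period = (220 - 191) / 3 = 29 / 3 = 9.6667 ≈ 9.67 m^3/ha/yr

9.67 m^3/ha/yr


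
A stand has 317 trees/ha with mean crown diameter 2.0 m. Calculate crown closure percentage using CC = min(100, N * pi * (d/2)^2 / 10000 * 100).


(d/2)^2 = (2.0/2)^2 = 1^2 = 1
Crown area = 3.141593 * 1 = 3.14159 m^2
N * area / 10000 * 100 = 317 * 3.14159 / 10000 * 100 = 9.95884
CC = min(100, 9.95884) = 9.95884 ≈ 10.0%

10.0%


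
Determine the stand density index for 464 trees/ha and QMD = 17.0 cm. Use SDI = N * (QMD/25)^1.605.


QMD/25 = 17.0/25 = 0.68
(0.68)^1.605 = exp(1.605 * ln(0.68)) = exp(1.605 * (-0.385662)) = exp(-0.618988) = 0.538489
SDI = 464 * 0.538489 = 249.859 ≈ 250

250


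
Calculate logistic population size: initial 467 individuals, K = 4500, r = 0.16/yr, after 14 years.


(K - N0)/N0 = (4500 - 467)/467 = 4033/467 = 8.63597
r*t = 0.16 * 14 = 2.24; exp(-2.24) = 0.106459
8.63597 * 0.106459 = 0.919377
1 + 0.919377 = 1.91938
N = 4500 / 1.91938 = 2344.51 ≈ 2345

2345


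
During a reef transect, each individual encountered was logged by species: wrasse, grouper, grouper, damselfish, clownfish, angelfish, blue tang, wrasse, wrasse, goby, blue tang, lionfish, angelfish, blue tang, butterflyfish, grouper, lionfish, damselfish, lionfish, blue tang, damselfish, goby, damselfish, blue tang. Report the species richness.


Total individuals logged = 24
Distinct species (count of individuals): wrasse (3), grouper (3), damselfish (4), clownfish (1), angelfish (2), blue tang (5), goby (2), lionfish (3), butterflyfish (1)
Species richness = number of distinct species = 9

9


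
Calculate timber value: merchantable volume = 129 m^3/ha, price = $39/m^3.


Value = 129 * 39 = $5031/ha

$5031/ha


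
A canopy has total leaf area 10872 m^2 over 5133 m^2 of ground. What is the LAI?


LAI = 10872 / 5133 = 2.1181 ≈ 2.12

2.12


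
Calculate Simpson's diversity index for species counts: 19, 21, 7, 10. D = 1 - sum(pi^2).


Total N = 19 + 21 + 7 + 10 = 57
Per-species terms:
  p = 19/57 = 0.333333; p^2 = 0.333333^2 = 0.111111
  p = 21/57 = 0.368421; p^2 = 0.368421^2 = 0.135734
  p = 7/57 = 0.122807; p^2 = 0.122807^2 = 0.015082
  p = 10/57 = 0.175439; p^2 = 0.175439^2 = 0.030779
sum(p^2) = 0.111111 + 0.135734 + 0.015082 + 0.030779 = 0.292706
D = 1 - 0.292706 = 0.707294 ≈ 0.7073

0.7073


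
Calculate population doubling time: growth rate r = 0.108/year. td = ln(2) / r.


td = ln(2) / 0.108 = 0.693147 / 0.108 = 6.41803 ≈ 6.4 years

6.4 years


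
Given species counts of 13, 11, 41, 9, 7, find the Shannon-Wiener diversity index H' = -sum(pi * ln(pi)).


Total N = 13 + 11 + 41 + 9 + 7 = 81
Per-species terms:
  p = 13/81 = 0.160494; ln(p) = -1.829499; p*ln(p) = 0.160494 * (-1.829499) = -0.293624
  p = 11/81 = 0.135802; ln(p) = -1.996557; p*ln(p) = 0.135802 * (-1.996557) = -0.271136
  p = 41/81 = 0.506173; ln(p) = -0.680877; p*ln(p) = 0.506173 * (-0.680877) = -0.344642
  p = 9/81 = 0.111111; ln(p) = -2.197226; p*ln(p) = 0.111111 * (-2.197226) = -0.244136
  p = 7/81 = 0.086420; ln(p) = -2.448536; p*ln(p) = 0.086420 * (-2.448536) = -0.211602
sum(p*ln(p)) = (-0.293624) + (-0.271136) + (-0.344642) + (-0.244136) + (-0.211602) = -1.365140
H' = -(-1.365140) = 1.365140 ≈ 1.3651

1.3651


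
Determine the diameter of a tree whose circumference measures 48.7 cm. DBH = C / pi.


DBH = C / pi = 48.7 / 3.141593 = 15.5017 ≈ 15.50 cm

15.50 cm


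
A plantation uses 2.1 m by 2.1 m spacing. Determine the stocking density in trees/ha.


N = 10000 / 2.1^2 = 10000 / 4.41 = 2267.57 ≈ 2268 trees/ha

2268 trees/ha


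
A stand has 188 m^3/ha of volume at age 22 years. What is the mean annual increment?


MAI = 188 / 22 = 8.5455 ≈ 8.55 m^3/ha/yr

8.55 m^3/ha/yr


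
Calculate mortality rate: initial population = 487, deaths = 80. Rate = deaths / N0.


Mortality rate = 80 / 487 = 0.164271 ≈ 0.1643

0.1643


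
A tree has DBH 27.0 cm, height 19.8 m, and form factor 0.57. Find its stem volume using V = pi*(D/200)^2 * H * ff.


(D/200)^2 = (27.0/200)^2 = 0.135^2 = 0.018225
BA = 3.141593 * 0.018225 = 0.0572555 m^2
V = 0.0572555 * 19.8 * 0.57 = 0.646186 ≈ 0.646 m^3

0.646 m^3


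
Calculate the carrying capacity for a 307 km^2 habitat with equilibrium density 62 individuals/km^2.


K = 62 * 307 = 19034 individuals

19034 individuals


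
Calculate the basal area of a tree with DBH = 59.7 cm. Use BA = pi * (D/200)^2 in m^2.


D/200 = 59.7/200 = 0.2985 m
(D/200)^2 = 0.2985^2 = 0.08910225
BA = 3.141593 * 0.08910225 = 0.279923 ≈ 0.2799 m^2

0.2799 m^2


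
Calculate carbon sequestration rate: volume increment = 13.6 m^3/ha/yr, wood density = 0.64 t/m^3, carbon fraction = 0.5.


C = 13.6 * 0.64 * 0.5 = 4.352 ≈ 4.35 t C/ha/yr

4.35 t C/ha/yr


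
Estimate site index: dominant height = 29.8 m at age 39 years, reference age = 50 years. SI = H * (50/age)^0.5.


50/39 = 1.28205
(1.28205)^0.5 = 1.13228
SI = 29.8 * 1.13228 = 33.7419 ≈ 33.7 m

33.7 m


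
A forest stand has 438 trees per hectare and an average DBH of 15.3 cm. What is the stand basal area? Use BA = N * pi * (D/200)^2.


(D/200)^2 = (15.3/200)^2 = 0.0765^2 = 0.00585225
Individual BA = 3.141593 * 0.00585225 = 0.0183854 m^2
Stand BA = 438 * 0.0183854 = 8.05281 ≈ 8.05 m^2/ha

8.05 m^2/ha


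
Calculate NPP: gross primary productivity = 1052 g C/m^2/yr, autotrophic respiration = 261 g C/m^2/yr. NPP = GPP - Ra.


NPP = GPP - Ra = 1052 - 261 = 791 g C/m^2/yr

791 g C/m^2/yr


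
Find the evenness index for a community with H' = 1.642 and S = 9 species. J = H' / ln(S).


ln(9) = 2.19722
J = H' / ln(S) = 1.642 / 2.19722 = 0.747308 ≈ 0.7473

0.7473


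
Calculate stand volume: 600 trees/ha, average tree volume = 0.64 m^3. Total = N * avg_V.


V_stand = 600 * 0.64 = 384.0 m^3/ha

384.0 m^3/ha


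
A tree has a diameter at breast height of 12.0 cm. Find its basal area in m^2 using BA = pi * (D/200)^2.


D/200 = 12.0/200 = 0.06 m
(D/200)^2 = 0.06^2 = 0.0036
BA = 3.141593 * 0.0036 = 0.0113097 ≈ 0.0113 m^2

0.0113 m^2


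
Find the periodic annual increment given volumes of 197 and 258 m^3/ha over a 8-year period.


PAI = (V2 - V1) / period = (258 - 197) / 8 = 61 / 8 = 7.6250 ≈ 7.63 m^3/ha/yr

7.63 m^3/ha/yr


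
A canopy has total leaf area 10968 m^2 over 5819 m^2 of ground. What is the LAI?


LAI = 10968 / 5819 = 1.8849 ≈ 1.88

1.88


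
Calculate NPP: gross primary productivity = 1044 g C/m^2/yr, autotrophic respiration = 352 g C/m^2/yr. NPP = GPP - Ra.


NPP = GPP - Ra = 1044 - 352 = 692 g C/m^2/yr

692 g C/m^2/yr


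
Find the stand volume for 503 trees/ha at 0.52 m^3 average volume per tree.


V_stand = 503 * 0.52 = 261.56 ≈ 261.6 m^3/ha

261.6 m^3/ha


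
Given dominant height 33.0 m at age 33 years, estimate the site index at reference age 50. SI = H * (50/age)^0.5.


50/33 = 1.51515
(1.51515)^0.5 = 1.23091
SI = 33.0 * 1.23091 = 40.6200 ≈ 40.6 m

40.6 m
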